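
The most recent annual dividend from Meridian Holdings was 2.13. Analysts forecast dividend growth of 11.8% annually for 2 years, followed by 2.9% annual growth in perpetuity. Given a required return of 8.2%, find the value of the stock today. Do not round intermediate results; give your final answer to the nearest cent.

48.63

D_1 = 2.38134
D_2 = 2.66234
Terminal value at year 2: TV = D_2×(1+g_2)/(r−g_2) = 2.73955/0.053 = 51.68955
P_0 = D_1/(1+r)^1 + D_2/(1+r)^2 + TV/(1+r)^2
    = 2.20087 + 2.27410 + 44.15178 = 48.62674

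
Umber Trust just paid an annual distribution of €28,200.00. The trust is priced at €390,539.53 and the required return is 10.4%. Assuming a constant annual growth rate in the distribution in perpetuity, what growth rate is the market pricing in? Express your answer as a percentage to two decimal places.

P = D₀(1+g)/(r−g) ⇒ P(r−g) = D₀(1+g) ⇒ g(P+D₀) = P·r − D₀
g = (P·r − D₀)/(P + D₀) = (€390,539.53×0.104 − €28,200.00) / (€390,539.53 + €28,200.00) = 0.029651

2.97%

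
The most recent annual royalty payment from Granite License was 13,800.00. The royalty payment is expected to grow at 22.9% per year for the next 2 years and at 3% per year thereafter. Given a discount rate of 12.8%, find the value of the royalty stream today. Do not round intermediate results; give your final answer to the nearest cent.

203594.82

D_1 = 16960.20000
D_2 = 20844.08580
Terminal value at year 2: TV = D_2×(1+g_2)/(r−g_2) = 21469.40837/0.098 = 219075.59565
P_0 = D_1/(1+r)^1 + D_2/(1+r)^2 + TV/(1+r)^2
    = 15035.63830 + 16381.91442 + 172177.26382 = 203594.81654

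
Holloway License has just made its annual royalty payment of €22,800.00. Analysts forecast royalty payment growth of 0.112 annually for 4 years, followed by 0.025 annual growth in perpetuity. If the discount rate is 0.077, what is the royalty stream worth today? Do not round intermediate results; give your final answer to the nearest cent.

D_1 = 25353.60000
D_2 = 28193.20320
D_3 = 31350.84196
D_4 = 34862.13626
Terminal value at year 4: TV = D_4×(1+g_2)/(r−g_2) = 35733.68966/0.052 = 687186.33970
P_0 = D_1/(1+r)^1 + D_2/(1+r)^2 + D_3/(1+r)^3 + D_4/(1+r)^4 + TV/(1+r)^4
    = 23540.94708 + 24305.97321 + 25095.86092 + 25911.41815 + 510753.91536 = 609608.11471

€609608.11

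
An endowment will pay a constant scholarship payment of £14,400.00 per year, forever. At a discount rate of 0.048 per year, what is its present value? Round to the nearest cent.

£300000.00

Level perpetuity: PV = C / r = £14,400.00 / 0.048 = £300,000.00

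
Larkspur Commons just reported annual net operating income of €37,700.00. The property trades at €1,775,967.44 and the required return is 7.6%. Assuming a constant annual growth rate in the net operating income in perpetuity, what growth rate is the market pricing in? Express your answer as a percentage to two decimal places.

P = D₀(1+g)/(r−g) ⇒ P(r−g) = D₀(1+g) ⇒ g(P+D₀) = P·r − D₀
g = (P·r − D₀)/(P + D₀) = (€1,775,967.44×0.076 − €37,700.00) / (€1,775,967.44 + €37,700.00) = 0.053634

5.36%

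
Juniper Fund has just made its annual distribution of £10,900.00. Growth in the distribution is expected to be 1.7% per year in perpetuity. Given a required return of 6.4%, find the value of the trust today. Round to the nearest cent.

£235857.45

D₁ = D₀ × (1 + g) = £10,900.00 × 1.017 = £11,085.3000
Growing perpetuity: P = D₁ / (r − g) = £11,085.3000 / (0.064 − 0.017) = £235,857.45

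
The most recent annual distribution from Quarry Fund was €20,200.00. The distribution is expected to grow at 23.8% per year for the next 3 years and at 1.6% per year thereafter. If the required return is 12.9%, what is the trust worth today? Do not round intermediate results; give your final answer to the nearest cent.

D_1 = 25007.60000
D_2 = 30959.40880
D_3 = 38327.74809
Terminal value at year 3: TV = D_3×(1+g_2)/(r−g_2) = 38940.99206/0.113 = 344610.54924
P_0 = D_1/(1+r)^1 + D_2/(1+r)^2 + D_3/(1+r)^3 + TV/(1+r)^3
    = 22150.22143 + 24288.72820 + 26633.69841 + 239467.58929 = 312540.23733

€312540.24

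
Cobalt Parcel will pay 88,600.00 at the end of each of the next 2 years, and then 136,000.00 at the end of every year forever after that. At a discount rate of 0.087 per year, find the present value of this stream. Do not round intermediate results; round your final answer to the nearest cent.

1479495.98

PV of 2-year annuity: 88,600.00 × [1 − (1+0.087)^−2] / 0.087 = 156493.78073
Perpetuity value at year 2: 136,000.00 / 0.087 = 1563218.39080
PV of perpetuity: 1563218.39080 / (1+0.087)^2 = 1323002.20368
Total PV = 156493.78073 + 1323002.20368 = 1479495.98441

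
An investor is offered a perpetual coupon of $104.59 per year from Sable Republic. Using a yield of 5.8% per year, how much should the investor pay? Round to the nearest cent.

Level perpetuity: PV = C / r = $104.59 / 0.058 = $1,803.28

$1803.28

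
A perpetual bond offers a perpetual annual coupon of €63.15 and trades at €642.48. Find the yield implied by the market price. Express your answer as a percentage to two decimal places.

9.83%

P = C/r ⇒ r = C/P = €63.15/€642.48 = 0.098291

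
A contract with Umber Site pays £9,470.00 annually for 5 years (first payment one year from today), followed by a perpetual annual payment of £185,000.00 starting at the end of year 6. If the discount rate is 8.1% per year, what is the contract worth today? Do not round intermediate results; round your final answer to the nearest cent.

PV of 5-year annuity: £9,470.00 × [1 − (1+0.081)^−5] / 0.081 = 37711.51790
Perpetuity value at year 5: £185,000.00 / 0.081 = 2283950.61728
PV of perpetuity: 2283950.61728 / (1+0.081)^5 = 1547241.97828
Total PV = 37711.51790 + 1547241.97828 = 1584953.49618

£1584953.50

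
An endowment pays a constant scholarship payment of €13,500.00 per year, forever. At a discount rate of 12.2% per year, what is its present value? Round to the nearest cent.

€110655.74

Level perpetuity: PV = C / r = €13,500.00 / 0.122 = €110,655.74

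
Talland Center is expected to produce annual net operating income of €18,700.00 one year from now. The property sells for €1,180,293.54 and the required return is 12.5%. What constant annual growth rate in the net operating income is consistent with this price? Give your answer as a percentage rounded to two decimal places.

10.92%

P = D₁/(r−g) ⇒ g = r − D₁/P = 0.125 − €18,700.00/€1,180,293.54 = 0.109156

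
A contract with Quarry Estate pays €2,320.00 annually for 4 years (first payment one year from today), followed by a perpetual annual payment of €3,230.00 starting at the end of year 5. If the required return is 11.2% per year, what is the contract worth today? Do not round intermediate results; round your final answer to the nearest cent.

PV of 4-year annuity: €2,320.00 × [1 − (1+0.112)^−4] / 0.112 = 7167.04607
Perpetuity value at year 4: €3,230.00 / 0.112 = 28839.28571
PV of perpetuity: 28839.28571 / (1+0.112)^4 = 18861.02760
Total PV = 7167.04607 + 18861.02760 = 26028.07368

€26028.07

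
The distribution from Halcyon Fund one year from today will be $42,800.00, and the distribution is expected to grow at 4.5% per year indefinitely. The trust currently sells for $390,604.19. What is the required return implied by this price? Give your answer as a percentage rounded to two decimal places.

15.46%

P = D₁/(r − g) ⇒ r = D₁/P + g = $42,800.0000/$390,604.19 + 0.045 = 0.109574 + 0.045 = 0.154574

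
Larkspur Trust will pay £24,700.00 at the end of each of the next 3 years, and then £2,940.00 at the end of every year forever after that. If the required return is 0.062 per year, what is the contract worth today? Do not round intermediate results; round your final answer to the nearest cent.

£105369.53

PV of 3-year annuity: £24,700.00 × [1 − (1+0.062)^−3] / 0.062 = 65779.84523
Perpetuity value at year 3: £2,940.00 / 0.062 = 47419.35484
PV of perpetuity: 47419.35484 / (1+0.062)^3 = 39589.68905
Total PV = 65779.84523 + 39589.68905 = 105369.53428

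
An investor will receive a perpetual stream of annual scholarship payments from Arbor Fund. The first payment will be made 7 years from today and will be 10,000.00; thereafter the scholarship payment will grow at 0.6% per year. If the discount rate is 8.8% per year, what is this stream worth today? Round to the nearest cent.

Value at end of year 6: C₁ / (r − g) = 10,000.00 / (0.088 − 0.006) = 121,951.2195
Discount to today: PV = 121,951.2195 / (1 + 0.088)^6 = 121,951.2195 / 1.658721 = 73,521.23

73521.23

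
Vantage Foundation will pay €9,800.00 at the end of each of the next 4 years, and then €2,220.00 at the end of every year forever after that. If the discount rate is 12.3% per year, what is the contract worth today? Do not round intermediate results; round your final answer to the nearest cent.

PV of 4-year annuity: €9,800.00 × [1 − (1+0.123)^−4] / 0.123 = 29578.92491
Perpetuity value at year 4: €2,220.00 / 0.123 = 18048.78049
PV of perpetuity: 18048.78049 / (1+0.123)^4 = 11348.24852
Total PV = 29578.92491 + 11348.24852 = 40927.17343

€40927.17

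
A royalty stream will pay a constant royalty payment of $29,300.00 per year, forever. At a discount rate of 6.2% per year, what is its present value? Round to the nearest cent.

Level perpetuity: PV = C / r = $29,300.00 / 0.062 = $472,580.65

$472580.65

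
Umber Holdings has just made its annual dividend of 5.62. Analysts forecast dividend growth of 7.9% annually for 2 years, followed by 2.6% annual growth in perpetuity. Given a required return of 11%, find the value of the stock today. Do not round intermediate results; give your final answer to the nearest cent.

D_1 = 6.06398
D_2 = 6.54303
Terminal value at year 2: TV = D_2×(1+g_2)/(r−g_2) = 6.71315/0.084 = 79.91849
P_0 = D_1/(1+r)^1 + D_2/(1+r)^2 + TV/(1+r)^2
    = 5.46305 + 5.31047 + 64.86364 = 75.63716

75.64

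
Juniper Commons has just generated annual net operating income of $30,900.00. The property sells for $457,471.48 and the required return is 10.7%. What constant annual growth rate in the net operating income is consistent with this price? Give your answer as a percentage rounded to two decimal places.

3.70%

P = D₀(1+g)/(r−g) ⇒ P(r−g) = D₀(1+g) ⇒ g(P+D₀) = P·r − D₀
g = (P·r − D₀)/(P + D₀) = ($457,471.48×0.107 − $30,900.00) / ($457,471.48 + $30,900.00) = 0.036958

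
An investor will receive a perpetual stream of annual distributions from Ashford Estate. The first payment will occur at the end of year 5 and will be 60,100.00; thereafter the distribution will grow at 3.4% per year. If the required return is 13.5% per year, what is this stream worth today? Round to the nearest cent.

358566.45

Value at end of year 4: C₁ / (r − g) = 60,100.00 / (0.135 − 0.034) = 595,049.5050
Discount to today: PV = 595,049.5050 / (1 + 0.135)^4 = 595,049.5050 / 1.659524 = 358,566.45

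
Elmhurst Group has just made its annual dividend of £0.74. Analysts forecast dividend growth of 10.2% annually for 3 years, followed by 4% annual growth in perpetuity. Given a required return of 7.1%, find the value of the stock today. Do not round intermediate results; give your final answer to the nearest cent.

£29.40

D_1 = 0.81548
D_2 = 0.89866
D_3 = 0.99032
Terminal value at year 3: TV = D_3×(1+g_2)/(r−g_2) = 1.02994/0.031 = 33.22371
P_0 = D_1/(1+r)^1 + D_2/(1+r)^2 + D_3/(1+r)^3 + TV/(1+r)^3
    = 0.76142 + 0.78346 + 0.80614 + 27.04455 = 29.39556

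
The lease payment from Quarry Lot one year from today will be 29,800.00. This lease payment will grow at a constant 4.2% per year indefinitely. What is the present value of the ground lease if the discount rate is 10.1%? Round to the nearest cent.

505084.75

Growing perpetuity: P = D₁ / (r − g) = 29,800.0000 / (0.101 − 0.042) = 505,084.75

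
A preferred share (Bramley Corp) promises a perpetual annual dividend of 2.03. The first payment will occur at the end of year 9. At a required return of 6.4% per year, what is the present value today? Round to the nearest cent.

Value at end of year 8: C / r = 2.03 / 0.064 = 31.7188
Discount to today: PV = 31.7188 / (1 + 0.064)^8 = 31.7188 / 1.642605 = 19.31

19.31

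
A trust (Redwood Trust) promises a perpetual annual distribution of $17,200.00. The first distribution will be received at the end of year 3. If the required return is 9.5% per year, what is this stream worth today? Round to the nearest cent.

$150999.88

Value at end of year 2: C / r = $17,200.00 / 0.095 = $181,052.6316
Discount to today: PV = $181,052.6316 / (1 + 0.095)^2 = $181,052.6316 / 1.199025 = $150,999.88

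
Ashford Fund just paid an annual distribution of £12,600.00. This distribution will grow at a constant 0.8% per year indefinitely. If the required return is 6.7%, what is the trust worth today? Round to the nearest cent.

D₁ = D₀ × (1 + g) = £12,600.00 × 1.008 = £12,700.8000
Growing perpetuity: P = D₁ / (r − g) = £12,700.8000 / (0.067 − 0.008) = £215,267.80

£215267.80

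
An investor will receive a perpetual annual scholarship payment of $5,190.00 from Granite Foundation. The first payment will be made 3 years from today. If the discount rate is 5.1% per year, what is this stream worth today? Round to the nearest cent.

$92128.02

Value at end of year 2: C / r = $5,190.00 / 0.051 = $101,764.7059
Discount to today: PV = $101,764.7059 / (1 + 0.051)^2 = $101,764.7059 / 1.104601 = $92,128.02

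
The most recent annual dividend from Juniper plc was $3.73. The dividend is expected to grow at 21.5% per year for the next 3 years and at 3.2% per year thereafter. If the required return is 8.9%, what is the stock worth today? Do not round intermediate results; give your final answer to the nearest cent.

D_1 = 4.53195
D_2 = 5.50632
D_3 = 6.69018
Terminal value at year 3: TV = D_3×(1+g_2)/(r−g_2) = 6.90426/0.057 = 121.12743
P_0 = D_1/(1+r)^1 + D_2/(1+r)^2 + D_3/(1+r)^3 + TV/(1+r)^3
    = 4.16157 + 4.64307 + 5.18029 + 93.79050 = 107.77544

$107.78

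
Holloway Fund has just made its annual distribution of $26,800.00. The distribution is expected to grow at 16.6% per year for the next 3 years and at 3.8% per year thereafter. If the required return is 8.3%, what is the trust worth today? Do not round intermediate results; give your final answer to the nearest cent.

D_1 = 31248.80000
D_2 = 36436.10080
D_3 = 42484.49353
Terminal value at year 3: TV = D_3×(1+g_2)/(r−g_2) = 44098.90429/0.045 = 979975.65082
P_0 = D_1/(1+r)^1 + D_2/(1+r)^2 + D_3/(1+r)^3 + TV/(1+r)^3
    = 28853.92428 + 31065.25920 + 33446.06854 + 771489.31433 = 864854.56636

$864854.57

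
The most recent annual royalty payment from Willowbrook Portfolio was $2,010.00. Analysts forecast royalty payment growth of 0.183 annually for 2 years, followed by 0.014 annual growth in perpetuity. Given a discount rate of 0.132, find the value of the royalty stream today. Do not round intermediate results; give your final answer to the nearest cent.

$23159.53

D_1 = 2377.83000
D_2 = 2812.97289
Terminal value at year 2: TV = D_2×(1+g_2)/(r−g_2) = 2852.35451/0.118 = 24172.49585
P_0 = D_1/(1+r)^1 + D_2/(1+r)^2 + TV/(1+r)^2
    = 2100.55654 + 2195.19292 + 18863.77643 = 23159.52589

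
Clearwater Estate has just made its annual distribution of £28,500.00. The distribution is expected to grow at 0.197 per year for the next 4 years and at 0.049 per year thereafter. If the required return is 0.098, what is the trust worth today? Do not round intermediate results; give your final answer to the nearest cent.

D_1 = 34114.50000
D_2 = 40835.05650
D_3 = 48879.56263
D_4 = 58508.83647
Terminal value at year 4: TV = D_4×(1+g_2)/(r−g_2) = 61375.76946/0.049 = 1252566.72359
P_0 = D_1/(1+r)^1 + D_2/(1+r)^2 + D_3/(1+r)^3 + D_4/(1+r)^4 + TV/(1+r)^4
    = 31069.67213 + 33871.03601 + 36924.98188 + 40254.28353 + 861770.27387 = 1003890.24742

£1003890.25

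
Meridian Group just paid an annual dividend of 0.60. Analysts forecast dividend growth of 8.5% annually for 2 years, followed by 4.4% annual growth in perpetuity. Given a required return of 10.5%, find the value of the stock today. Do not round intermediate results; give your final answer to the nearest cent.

D_1 = 0.65100
D_2 = 0.70634
Terminal value at year 2: TV = D_2×(1+g_2)/(r−g_2) = 0.73741/0.061 = 12.08875
P_0 = D_1/(1+r)^1 + D_2/(1+r)^2 + TV/(1+r)^2
    = 0.58914 + 0.57848 + 9.90049 = 11.06811

11.07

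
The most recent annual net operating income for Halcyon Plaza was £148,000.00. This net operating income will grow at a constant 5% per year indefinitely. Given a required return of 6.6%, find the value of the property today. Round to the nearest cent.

£9712500.00

D₁ = D₀ × (1 + g) = £148,000.00 × 1.05 = £155,400.0000
Growing perpetuity: P = D₁ / (r − g) = £155,400.0000 / (0.066 − 0.05) = £9,712,500.00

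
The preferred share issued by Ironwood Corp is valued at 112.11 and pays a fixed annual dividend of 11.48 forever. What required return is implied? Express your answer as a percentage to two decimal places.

10.24%

P = C/r ⇒ r = C/P = 11.48/112.11 = 0.102399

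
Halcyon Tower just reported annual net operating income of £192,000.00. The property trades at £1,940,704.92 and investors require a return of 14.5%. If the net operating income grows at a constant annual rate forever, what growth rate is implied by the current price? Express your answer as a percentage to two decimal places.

4.19%

P = D₀(1+g)/(r−g) ⇒ P(r−g) = D₀(1+g) ⇒ g(P+D₀) = P·r − D₀
g = (P·r − D₀)/(P + D₀) = (£1,940,704.92×0.145 − £192,000.00) / (£1,940,704.92 + £192,000.00) = 0.041920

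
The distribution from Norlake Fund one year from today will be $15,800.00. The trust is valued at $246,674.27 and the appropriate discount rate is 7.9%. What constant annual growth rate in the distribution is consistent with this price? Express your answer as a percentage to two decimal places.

P = D₁/(r−g) ⇒ g = r − D₁/P = 0.079 − $15,800.00/$246,674.27 = 0.014948

1.49%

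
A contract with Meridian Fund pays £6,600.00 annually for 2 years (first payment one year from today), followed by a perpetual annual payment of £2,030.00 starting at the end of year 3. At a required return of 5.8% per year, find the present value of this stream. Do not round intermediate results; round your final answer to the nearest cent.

PV of 2-year annuity: £6,600.00 × [1 − (1+0.058)^−2] / 0.058 = 12134.39060
Perpetuity value at year 2: £2,030.00 / 0.058 = 35000.00000
PV of perpetuity: 35000.00000 / (1+0.058)^2 = 31267.75562
Total PV = 12134.39060 + 31267.75562 = 43402.14622

£43402.15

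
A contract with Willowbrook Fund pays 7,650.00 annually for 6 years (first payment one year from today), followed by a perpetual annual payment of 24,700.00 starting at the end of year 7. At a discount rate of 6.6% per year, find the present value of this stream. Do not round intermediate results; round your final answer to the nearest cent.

PV of 6-year annuity: 7,650.00 × [1 − (1+0.066)^−6] / 0.066 = 36918.69847
Perpetuity value at year 6: 24,700.00 / 0.066 = 374242.42424
PV of perpetuity: 374242.42424 / (1+0.066)^6 = 255040.87492
Total PV = 36918.69847 + 255040.87492 = 291959.57340

291959.57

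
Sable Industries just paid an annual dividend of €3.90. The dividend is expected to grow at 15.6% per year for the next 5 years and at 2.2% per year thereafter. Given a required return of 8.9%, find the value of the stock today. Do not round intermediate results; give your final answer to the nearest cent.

€103.59

D_1 = 4.50840
D_2 = 5.21171
D_3 = 6.02474
D_4 = 6.96460
D_5 = 8.05107
Terminal value at year 5: TV = D_5×(1+g_2)/(r−g_2) = 8.22820/0.067 = 122.80891
P_0 = D_1/(1+r)^1 + D_2/(1+r)^2 + D_3/(1+r)^3 + D_4/(1+r)^4 + D_5/(1+r)^5 + TV/(1+r)^5
    = 4.13994 + 4.39465 + 4.66503 + 4.95204 + 5.25671 + 80.18451 = 103.59289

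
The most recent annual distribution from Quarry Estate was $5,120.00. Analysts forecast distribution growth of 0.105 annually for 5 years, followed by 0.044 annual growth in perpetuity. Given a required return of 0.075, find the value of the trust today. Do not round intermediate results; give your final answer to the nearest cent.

$225693.73

D_1 = 5657.60000
D_2 = 6251.64800
D_3 = 6908.07104
D_4 = 7633.41850
D_5 = 8434.92744
Terminal value at year 5: TV = D_5×(1+g_2)/(r−g_2) = 8806.06425/0.031 = 284066.58868
P_0 = D_1/(1+r)^1 + D_2/(1+r)^2 + D_3/(1+r)^3 + D_4/(1+r)^4 + D_5/(1+r)^5 + TV/(1+r)^5
    = 5262.88372 + 5409.75489 + 5560.72480 + 5715.90782 + 5875.42152 + 197869.03451 = 225693.72726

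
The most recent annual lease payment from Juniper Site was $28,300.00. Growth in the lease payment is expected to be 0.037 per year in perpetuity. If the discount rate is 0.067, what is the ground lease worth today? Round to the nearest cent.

$978236.67

D₁ = D₀ × (1 + g) = $28,300.00 × 1.037 = $29,347.1000
Growing perpetuity: P = D₁ / (r − g) = $29,347.1000 / (0.067 − 0.037) = $978,236.67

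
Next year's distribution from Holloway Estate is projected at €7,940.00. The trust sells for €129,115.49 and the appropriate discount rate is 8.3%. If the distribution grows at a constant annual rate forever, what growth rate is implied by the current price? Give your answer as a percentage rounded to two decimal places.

2.15%

P = D₁/(r−g) ⇒ g = r − D₁/P = 0.083 − €7,940.00/€129,115.49 = 0.021505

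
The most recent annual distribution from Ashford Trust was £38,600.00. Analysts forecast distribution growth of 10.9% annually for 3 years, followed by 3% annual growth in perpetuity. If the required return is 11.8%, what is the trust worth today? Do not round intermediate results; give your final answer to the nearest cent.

£554917.66

D_1 = 42807.40000
D_2 = 47473.40660
D_3 = 52648.00792
Terminal value at year 3: TV = D_3×(1+g_2)/(r−g_2) = 54227.44816/0.088 = 616221.00178
P_0 = D_1/(1+r)^1 + D_2/(1+r)^2 + D_3/(1+r)^3 + TV/(1+r)^3
    = 38289.26655 + 37981.03453 + 37675.28380 + 440972.07177 = 554917.65665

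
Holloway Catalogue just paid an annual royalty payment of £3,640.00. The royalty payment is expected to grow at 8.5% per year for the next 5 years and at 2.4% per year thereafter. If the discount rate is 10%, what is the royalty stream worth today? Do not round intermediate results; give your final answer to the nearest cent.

£63259.10

D_1 = 3949.40000
D_2 = 4285.09900
D_3 = 4649.33241
D_4 = 5044.52567
D_5 = 5473.31035
Terminal value at year 5: TV = D_5×(1+g_2)/(r−g_2) = 5604.66980/0.076 = 73745.65527
P_0 = D_1/(1+r)^1 + D_2/(1+r)^2 + D_3/(1+r)^3 + D_4/(1+r)^4 + D_5/(1+r)^5 + TV/(1+r)^5
    = 3590.36364 + 3541.40413 + 3493.11226 + 3445.47891 + 3398.49511 + 45790.24984 = 63259.10388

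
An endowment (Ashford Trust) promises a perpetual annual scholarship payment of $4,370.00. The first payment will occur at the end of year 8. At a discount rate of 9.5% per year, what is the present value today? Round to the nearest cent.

$24370.19

Value at end of year 7: C / r = $4,370.00 / 0.095 = $46,000.0000
Discount to today: PV = $46,000.0000 / (1 + 0.095)^7 = $46,000.0000 / 1.887552 = $24,370.19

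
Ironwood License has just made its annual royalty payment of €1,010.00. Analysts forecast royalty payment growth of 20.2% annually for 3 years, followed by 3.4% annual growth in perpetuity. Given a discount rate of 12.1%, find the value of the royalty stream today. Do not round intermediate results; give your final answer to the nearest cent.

D_1 = 1214.02000
D_2 = 1459.25204
D_3 = 1754.02095
Terminal value at year 3: TV = D_3×(1+g_2)/(r−g_2) = 1813.65766/0.087 = 20846.63982
P_0 = D_1/(1+r)^1 + D_2/(1+r)^2 + D_3/(1+r)^3 + TV/(1+r)^3
    = 1082.97948 + 1161.23224 + 1245.13929 + 14798.55208 = 18287.90309

€18287.90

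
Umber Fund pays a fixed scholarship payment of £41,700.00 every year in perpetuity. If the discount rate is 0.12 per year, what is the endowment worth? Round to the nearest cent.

Level perpetuity: PV = C / r = £41,700.00 / 0.12 = £347,500.00

£347500.00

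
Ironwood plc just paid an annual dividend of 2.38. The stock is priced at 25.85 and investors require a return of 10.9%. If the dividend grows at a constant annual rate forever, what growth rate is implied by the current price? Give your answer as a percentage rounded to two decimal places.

1.55%

P = D₀(1+g)/(r−g) ⇒ P(r−g) = D₀(1+g) ⇒ g(P+D₀) = P·r − D₀
g = (P·r − D₀)/(P + D₀) = (25.85×0.109 − 2.38) / (25.85 + 2.38) = 0.015503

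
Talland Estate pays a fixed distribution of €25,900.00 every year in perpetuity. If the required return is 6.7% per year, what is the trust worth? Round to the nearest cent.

Level perpetuity: PV = C / r = €25,900.00 / 0.067 = €386,567.16

€386567.16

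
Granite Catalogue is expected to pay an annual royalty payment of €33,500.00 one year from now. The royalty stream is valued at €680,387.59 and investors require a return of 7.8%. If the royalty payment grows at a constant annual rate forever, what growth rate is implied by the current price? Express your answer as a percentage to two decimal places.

2.88%

P = D₁/(r−g) ⇒ g = r − D₁/P = 0.078 − €33,500.00/€680,387.59 = 0.028763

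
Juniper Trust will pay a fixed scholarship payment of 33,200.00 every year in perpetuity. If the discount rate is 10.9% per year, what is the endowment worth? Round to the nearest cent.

304587.16

Level perpetuity: PV = C / r = 33,200.00 / 0.109 = 304,587.16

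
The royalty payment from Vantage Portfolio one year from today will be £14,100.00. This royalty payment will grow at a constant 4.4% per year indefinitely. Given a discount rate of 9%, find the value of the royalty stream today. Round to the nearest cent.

£306521.74

Growing perpetuity: P = D₁ / (r − g) = £14,100.0000 / (0.09 − 0.044) = £306,521.74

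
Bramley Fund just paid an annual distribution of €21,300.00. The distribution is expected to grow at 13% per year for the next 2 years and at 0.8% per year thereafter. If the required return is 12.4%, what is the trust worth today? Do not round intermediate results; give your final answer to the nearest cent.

€230012.69

D_1 = 24069.00000
D_2 = 27197.97000
Terminal value at year 2: TV = D_2×(1+g_2)/(r−g_2) = 27415.55376/0.116 = 236340.98069
P_0 = D_1/(1+r)^1 + D_2/(1+r)^2 + TV/(1+r)^2
    = 21413.70107 + 21528.00908 + 187070.97546 = 230012.68561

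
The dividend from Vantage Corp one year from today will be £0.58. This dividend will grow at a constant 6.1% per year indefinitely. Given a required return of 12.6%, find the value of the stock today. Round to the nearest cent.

£8.92

Growing perpetuity: P = D₁ / (r − g) = £0.5800 / (0.126 − 0.061) = £8.92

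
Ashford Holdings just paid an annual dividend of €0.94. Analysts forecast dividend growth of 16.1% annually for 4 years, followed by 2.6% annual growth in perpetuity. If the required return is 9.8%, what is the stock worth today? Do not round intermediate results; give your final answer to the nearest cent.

€21.08

D_1 = 1.09134
D_2 = 1.26705
D_3 = 1.47104
D_4 = 1.70788
Terminal value at year 4: TV = D_4×(1+g_2)/(r−g_2) = 1.75228/0.072 = 24.33726
P_0 = D_1/(1+r)^1 + D_2/(1+r)^2 + D_3/(1+r)^3 + D_4/(1+r)^4 + TV/(1+r)^4
    = 0.99393 + 1.05096 + 1.11126 + 1.17503 + 16.74412 = 21.07530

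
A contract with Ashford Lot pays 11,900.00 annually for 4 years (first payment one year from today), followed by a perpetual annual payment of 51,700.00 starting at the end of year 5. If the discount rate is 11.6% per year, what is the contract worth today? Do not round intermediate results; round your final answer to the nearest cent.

PV of 4-year annuity: 11,900.00 × [1 − (1+0.116)^−4] / 0.116 = 36451.07961
Perpetuity value at year 4: 51,700.00 / 0.116 = 445689.65517
PV of perpetuity: 445689.65517 / (1+0.116)^4 = 287326.56141
Total PV = 36451.07961 + 287326.56141 = 323777.64102

323777.64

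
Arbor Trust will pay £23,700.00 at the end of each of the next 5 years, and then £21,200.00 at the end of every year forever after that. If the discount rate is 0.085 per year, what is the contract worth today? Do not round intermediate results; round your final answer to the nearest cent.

£259263.37

PV of 5-year annuity: £23,700.00 × [1 − (1+0.085)^−5] / 0.085 = 93393.21727
Perpetuity value at year 5: £21,200.00 / 0.085 = 249411.76471
PV of perpetuity: 249411.76471 / (1+0.085)^5 = 165870.15263
Total PV = 93393.21727 + 165870.15263 = 259263.36990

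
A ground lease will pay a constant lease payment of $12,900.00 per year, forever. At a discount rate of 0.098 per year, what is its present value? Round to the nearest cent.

Level perpetuity: PV = C / r = $12,900.00 / 0.098 = $131,632.65

$131632.65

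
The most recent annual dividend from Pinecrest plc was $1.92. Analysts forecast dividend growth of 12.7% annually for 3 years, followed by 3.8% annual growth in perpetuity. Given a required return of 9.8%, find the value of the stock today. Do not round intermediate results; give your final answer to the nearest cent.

D_1 = 2.16384
D_2 = 2.43865
D_3 = 2.74836
Terminal value at year 3: TV = D_3×(1+g_2)/(r−g_2) = 2.85279/0.06 = 47.54656
P_0 = D_1/(1+r)^1 + D_2/(1+r)^2 + D_3/(1+r)^3 + TV/(1+r)^3
    = 1.97071 + 2.02276 + 2.07618 + 35.91799 = 41.98765

$41.99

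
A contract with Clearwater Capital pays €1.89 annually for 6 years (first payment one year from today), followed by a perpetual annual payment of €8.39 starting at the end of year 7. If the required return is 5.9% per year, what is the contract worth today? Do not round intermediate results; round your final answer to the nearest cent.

PV of 6-year annuity: €1.89 × [1 − (1+0.059)^−6] / 0.059 = 9.32301
Perpetuity value at year 6: €8.39 / 0.059 = 142.20339
PV of perpetuity: 142.20339 / (1+0.059)^6 = 100.81710
Total PV = 9.32301 + 100.81710 = 110.14011

€110.14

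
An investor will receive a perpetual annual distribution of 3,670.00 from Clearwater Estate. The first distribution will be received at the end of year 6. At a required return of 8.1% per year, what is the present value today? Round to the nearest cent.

30693.94

Value at end of year 5: C / r = 3,670.00 / 0.081 = 45,308.6420
Discount to today: PV = 45,308.6420 / (1 + 0.081)^5 = 45,308.6420 / 1.476143 = 30,693.94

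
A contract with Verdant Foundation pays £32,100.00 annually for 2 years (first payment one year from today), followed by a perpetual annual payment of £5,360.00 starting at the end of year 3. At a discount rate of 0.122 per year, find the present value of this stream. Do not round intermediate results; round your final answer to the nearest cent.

PV of 2-year annuity: £32,100.00 × [1 − (1+0.122)^−2] / 0.122 = 54108.40077
Perpetuity value at year 2: £5,360.00 / 0.122 = 43934.42623
PV of perpetuity: 43934.42623 / (1+0.122)^2 = 34899.50323
Total PV = 54108.40077 + 34899.50323 = 89007.90401

£89007.90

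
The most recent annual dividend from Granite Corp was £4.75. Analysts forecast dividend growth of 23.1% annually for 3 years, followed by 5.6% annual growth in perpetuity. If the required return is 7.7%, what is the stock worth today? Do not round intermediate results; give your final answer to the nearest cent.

£375.40

D_1 = 5.84725
D_2 = 7.19796
D_3 = 8.86069
Terminal value at year 3: TV = D_3×(1+g_2)/(r−g_2) = 9.35689/0.021 = 445.56636
P_0 = D_1/(1+r)^1 + D_2/(1+r)^2 + D_3/(1+r)^3 + TV/(1+r)^3
    = 5.42920 + 6.20552 + 7.09285 + 356.66893 = 375.39650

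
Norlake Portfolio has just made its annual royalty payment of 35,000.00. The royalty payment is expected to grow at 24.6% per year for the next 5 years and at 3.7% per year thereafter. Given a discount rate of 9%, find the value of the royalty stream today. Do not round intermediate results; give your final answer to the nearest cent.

1602788.77

D_1 = 43610.00000
D_2 = 54338.06000
D_3 = 67705.22276
D_4 = 84360.70756
D_5 = 105113.44162
Terminal value at year 5: TV = D_5×(1+g_2)/(r−g_2) = 109002.63896/0.053 = 2056653.56525
P_0 = D_1/(1+r)^1 + D_2/(1+r)^2 + D_3/(1+r)^3 + D_4/(1+r)^4 + D_5/(1+r)^5 + TV/(1+r)^5
    = 40009.17431 + 45735.25797 + 52280.85453 + 59763.25206 + 68316.52483 + 1336683.70280 = 1602788.76650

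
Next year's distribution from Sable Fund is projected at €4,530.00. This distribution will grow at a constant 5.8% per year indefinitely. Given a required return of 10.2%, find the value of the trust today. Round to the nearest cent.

€102954.55

Growing perpetuity: P = D₁ / (r − g) = €4,530.0000 / (0.102 − 0.058) = €102,954.55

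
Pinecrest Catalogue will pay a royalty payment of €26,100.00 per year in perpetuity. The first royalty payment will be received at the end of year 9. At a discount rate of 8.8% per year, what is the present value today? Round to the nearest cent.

€151052.07

Value at end of year 8: C / r = €26,100.00 / 0.088 = €296,590.9091
Discount to today: PV = €296,590.9091 / (1 + 0.088)^8 = €296,590.9091 / 1.963501 = €151,052.07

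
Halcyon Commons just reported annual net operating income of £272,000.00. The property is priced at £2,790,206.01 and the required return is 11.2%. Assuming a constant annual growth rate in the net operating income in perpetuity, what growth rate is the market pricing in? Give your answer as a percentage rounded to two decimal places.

P = D₀(1+g)/(r−g) ⇒ P(r−g) = D₀(1+g) ⇒ g(P+D₀) = P·r − D₀
g = (P·r − D₀)/(P + D₀) = (£2,790,206.01×0.112 − £272,000.00) / (£2,790,206.01 + £272,000.00) = 0.013227

1.32%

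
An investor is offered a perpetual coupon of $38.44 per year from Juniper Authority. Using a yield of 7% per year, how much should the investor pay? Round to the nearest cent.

$549.14

Level perpetuity: PV = C / r = $38.44 / 0.07 = $549.14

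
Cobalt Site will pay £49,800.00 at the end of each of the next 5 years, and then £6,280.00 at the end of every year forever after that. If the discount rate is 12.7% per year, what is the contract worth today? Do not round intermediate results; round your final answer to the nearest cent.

£203645.85

PV of 5-year annuity: £49,800.00 × [1 − (1+0.127)^−5] / 0.127 = 176447.88793
Perpetuity value at year 5: £6,280.00 / 0.127 = 49448.81890
PV of perpetuity: 49448.81890 / (1+0.127)^5 = 27197.96074
Total PV = 176447.88793 + 27197.96074 = 203645.84867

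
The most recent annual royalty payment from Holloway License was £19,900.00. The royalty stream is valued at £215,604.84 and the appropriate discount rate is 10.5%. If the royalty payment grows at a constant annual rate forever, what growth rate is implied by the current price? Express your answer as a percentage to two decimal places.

1.16%

P = D₀(1+g)/(r−g) ⇒ P(r−g) = D₀(1+g) ⇒ g(P+D₀) = P·r − D₀
g = (P·r − D₀)/(P + D₀) = (£215,604.84×0.105 − £19,900.00) / (£215,604.84 + £19,900.00) = 0.011628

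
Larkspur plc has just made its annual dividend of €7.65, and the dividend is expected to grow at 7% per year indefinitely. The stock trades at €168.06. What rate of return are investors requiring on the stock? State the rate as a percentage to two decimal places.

D₁ = €7.65 × 1.07 = €8.1855
P = D₁/(r − g) ⇒ r = D₁/P + g = €8.1855/€168.06 + 0.07 = 0.048706 + 0.07 = 0.118706

11.87%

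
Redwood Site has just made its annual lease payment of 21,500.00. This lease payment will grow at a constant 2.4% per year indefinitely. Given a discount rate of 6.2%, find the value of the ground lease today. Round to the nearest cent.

579368.42

D₁ = D₀ × (1 + g) = 21,500.00 × 1.024 = 22,016.0000
Growing perpetuity: P = D₁ / (r − g) = 22,016.0000 / (0.062 − 0.024) = 579,368.42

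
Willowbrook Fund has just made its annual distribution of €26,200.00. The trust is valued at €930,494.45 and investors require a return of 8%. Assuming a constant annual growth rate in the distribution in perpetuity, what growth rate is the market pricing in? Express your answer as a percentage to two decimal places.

5.04%

P = D₀(1+g)/(r−g) ⇒ P(r−g) = D₀(1+g) ⇒ g(P+D₀) = P·r − D₀
g = (P·r − D₀)/(P + D₀) = (€930,494.45×0.08 − €26,200.00) / (€930,494.45 + €26,200.00) = 0.050423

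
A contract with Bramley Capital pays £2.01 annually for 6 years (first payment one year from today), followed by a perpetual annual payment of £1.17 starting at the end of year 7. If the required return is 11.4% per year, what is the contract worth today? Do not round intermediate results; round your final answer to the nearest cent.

£13.78

PV of 6-year annuity: £2.01 × [1 − (1+0.114)^−6] / 0.114 = 8.40629
Perpetuity value at year 6: £1.17 / 0.114 = 10.26316
PV of perpetuity: 10.26316 / (1+0.114)^6 = 5.36995
Total PV = 8.40629 + 5.36995 = 13.77623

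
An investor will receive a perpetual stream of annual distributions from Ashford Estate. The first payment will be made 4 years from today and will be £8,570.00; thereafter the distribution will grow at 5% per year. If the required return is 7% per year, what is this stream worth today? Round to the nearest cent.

Value at end of year 3: C₁ / (r − g) = £8,570.00 / (0.07 − 0.05) = £428,500.0000
Discount to today: PV = £428,500.0000 / (1 + 0.07)^3 = £428,500.0000 / 1.225043 = £349,783.64

£349783.64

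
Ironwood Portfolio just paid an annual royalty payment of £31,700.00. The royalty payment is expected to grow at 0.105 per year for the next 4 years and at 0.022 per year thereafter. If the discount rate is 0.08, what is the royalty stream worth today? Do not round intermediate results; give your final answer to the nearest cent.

D_1 = 35028.50000
D_2 = 38706.49250
D_3 = 42770.67421
D_4 = 47261.59500
Terminal value at year 4: TV = D_4×(1+g_2)/(r−g_2) = 48301.35009/0.058 = 832781.89819
P_0 = D_1/(1+r)^1 + D_2/(1+r)^2 + D_3/(1+r)^3 + D_4/(1+r)^4 + TV/(1+r)^4
    = 32433.79630 + 33184.57862 + 33952.74016 + 34738.68322 + 612119.55604 = 746429.35433

£746429.35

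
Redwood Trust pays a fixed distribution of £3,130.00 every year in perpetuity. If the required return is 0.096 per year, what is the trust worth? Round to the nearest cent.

Level perpetuity: PV = C / r = £3,130.00 / 0.096 = £32,604.17

£32604.17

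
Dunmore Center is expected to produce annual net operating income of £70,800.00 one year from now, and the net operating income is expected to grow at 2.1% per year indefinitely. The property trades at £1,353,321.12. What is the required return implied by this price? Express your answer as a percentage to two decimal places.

P = D₁/(r − g) ⇒ r = D₁/P + g = £70,800.0000/£1,353,321.12 + 0.021 = 0.052316 + 0.021 = 0.073316

7.33%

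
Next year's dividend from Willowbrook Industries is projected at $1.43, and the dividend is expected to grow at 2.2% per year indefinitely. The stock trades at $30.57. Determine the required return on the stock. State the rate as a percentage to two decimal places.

P = D₁/(r − g) ⇒ r = D₁/P + g = $1.4300/$30.57 + 0.022 = 0.046778 + 0.022 = 0.068778

6.88%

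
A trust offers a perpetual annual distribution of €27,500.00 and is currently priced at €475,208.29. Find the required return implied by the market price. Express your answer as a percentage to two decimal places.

5.79%

P = C/r ⇒ r = C/P = €27,500.00/€475,208.29 = 0.057869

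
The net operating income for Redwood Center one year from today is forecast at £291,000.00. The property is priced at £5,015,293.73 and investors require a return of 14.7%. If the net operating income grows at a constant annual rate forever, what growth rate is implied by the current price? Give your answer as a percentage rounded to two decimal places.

P = D₁/(r−g) ⇒ g = r − D₁/P = 0.147 − £291,000.00/£5,015,293.73 = 0.088977

8.90%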